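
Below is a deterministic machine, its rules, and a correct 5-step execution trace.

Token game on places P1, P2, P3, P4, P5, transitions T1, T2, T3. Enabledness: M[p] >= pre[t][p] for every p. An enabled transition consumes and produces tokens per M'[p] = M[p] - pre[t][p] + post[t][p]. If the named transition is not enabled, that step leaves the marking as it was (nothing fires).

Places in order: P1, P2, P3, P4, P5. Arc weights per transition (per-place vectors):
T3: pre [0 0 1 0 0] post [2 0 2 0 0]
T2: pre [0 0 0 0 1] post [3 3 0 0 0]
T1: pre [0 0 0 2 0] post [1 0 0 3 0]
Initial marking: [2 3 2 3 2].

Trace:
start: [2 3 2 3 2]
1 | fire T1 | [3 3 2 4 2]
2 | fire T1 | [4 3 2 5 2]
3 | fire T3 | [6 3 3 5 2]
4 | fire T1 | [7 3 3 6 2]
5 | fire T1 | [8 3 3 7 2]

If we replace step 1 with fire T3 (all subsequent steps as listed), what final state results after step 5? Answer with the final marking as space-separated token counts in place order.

9 3 4 6 2

(re-executing from step 1 with the substitution; state before step 1: [2 3 2 3 2])
1 | fire T3 | [4 3 3 3 2]
2 | fire T1 | [5 3 3 4 2]
3 | fire T3 | [7 3 4 4 2]
4 | fire T1 | [8 3 4 5 2]
5 | fire T1 | [9 3 4 6 2]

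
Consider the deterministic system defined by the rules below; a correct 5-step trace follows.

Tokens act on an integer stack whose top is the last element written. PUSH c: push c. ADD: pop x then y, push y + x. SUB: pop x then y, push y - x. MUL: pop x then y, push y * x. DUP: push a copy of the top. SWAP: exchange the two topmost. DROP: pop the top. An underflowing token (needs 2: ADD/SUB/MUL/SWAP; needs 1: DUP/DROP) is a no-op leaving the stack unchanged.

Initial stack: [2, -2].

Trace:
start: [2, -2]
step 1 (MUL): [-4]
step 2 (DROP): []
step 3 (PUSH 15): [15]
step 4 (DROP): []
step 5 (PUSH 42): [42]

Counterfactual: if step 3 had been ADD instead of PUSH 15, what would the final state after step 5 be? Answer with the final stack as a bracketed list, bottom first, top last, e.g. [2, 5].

(re-executing from step 3 with the substitution; state before step 3: [])
step 3 (ADD): []
step 4 (DROP): []
step 5 (PUSH 42): [42]

[42]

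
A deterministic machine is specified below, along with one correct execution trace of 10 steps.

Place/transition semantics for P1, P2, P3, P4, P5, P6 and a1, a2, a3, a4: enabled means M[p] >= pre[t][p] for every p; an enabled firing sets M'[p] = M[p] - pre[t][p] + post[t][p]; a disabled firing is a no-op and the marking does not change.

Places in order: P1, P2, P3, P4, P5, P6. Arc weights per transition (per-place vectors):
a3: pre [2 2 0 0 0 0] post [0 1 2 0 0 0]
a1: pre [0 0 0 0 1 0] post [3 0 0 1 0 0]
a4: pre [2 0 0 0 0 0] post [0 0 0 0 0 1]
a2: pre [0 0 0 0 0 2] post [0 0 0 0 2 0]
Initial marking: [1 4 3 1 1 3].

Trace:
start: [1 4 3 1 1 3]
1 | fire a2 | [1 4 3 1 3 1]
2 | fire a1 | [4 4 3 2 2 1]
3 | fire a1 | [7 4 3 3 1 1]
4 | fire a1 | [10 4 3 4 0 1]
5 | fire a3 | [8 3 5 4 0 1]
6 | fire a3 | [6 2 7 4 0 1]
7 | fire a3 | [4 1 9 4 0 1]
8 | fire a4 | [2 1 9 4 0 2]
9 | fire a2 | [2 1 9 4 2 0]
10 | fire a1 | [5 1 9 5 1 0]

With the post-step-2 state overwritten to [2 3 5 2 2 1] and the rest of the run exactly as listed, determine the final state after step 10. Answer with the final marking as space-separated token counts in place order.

state after step 2 := [2 3 5 2 2 1]
3 | fire a1 | [5 3 5 3 1 1]
4 | fire a1 | [8 3 5 4 0 1]
5 | fire a3 | [6 2 7 4 0 1]
6 | fire a3 | [4 1 9 4 0 1]
7 | fire a3 | [4 1 9 4 0 1]
8 | fire a4 | [2 1 9 4 0 2]
9 | fire a2 | [2 1 9 4 2 0]
10 | fire a1 | [5 1 9 5 1 0]

5 1 9 5 1 0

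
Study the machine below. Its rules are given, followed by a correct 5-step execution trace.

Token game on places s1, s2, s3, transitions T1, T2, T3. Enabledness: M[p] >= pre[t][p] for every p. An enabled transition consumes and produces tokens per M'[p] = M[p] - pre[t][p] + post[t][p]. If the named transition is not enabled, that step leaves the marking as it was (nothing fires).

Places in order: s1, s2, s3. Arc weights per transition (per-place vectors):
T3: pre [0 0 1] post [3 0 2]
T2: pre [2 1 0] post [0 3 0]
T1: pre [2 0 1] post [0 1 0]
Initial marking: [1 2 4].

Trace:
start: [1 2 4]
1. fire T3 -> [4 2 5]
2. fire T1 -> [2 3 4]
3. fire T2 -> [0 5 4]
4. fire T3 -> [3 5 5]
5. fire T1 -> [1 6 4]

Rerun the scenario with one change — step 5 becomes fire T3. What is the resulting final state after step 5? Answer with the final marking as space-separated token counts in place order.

6 5 6

(re-executing from step 5 with the substitution; state before step 5: [3 5 5])
5. fire T3 -> [6 5 6]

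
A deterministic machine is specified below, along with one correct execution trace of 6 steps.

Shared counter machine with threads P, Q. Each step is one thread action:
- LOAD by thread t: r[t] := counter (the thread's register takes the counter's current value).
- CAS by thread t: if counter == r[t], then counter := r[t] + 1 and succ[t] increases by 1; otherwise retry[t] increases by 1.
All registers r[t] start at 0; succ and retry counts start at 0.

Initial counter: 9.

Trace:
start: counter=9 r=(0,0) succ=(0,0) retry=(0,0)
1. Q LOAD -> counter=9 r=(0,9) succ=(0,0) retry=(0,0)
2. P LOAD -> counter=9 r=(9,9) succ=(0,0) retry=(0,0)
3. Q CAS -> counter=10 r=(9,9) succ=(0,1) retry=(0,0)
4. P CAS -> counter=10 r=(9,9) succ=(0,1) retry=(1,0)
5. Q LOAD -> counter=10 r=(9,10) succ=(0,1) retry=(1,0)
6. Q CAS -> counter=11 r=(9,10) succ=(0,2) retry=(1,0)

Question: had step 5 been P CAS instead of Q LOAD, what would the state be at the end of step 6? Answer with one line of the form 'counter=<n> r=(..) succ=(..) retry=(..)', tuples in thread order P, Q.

(re-executing from step 5 with the substitution; state before step 5: counter=10 r=(9,9) succ=(0,1) retry=(1,0))
5. P CAS -> counter=10 r=(9,9) succ=(0,1) retry=(2,0)
6. Q CAS -> counter=10 r=(9,9) succ=(0,1) retry=(2,1)

counter=10 r=(9,9) succ=(0,1) retry=(2,1)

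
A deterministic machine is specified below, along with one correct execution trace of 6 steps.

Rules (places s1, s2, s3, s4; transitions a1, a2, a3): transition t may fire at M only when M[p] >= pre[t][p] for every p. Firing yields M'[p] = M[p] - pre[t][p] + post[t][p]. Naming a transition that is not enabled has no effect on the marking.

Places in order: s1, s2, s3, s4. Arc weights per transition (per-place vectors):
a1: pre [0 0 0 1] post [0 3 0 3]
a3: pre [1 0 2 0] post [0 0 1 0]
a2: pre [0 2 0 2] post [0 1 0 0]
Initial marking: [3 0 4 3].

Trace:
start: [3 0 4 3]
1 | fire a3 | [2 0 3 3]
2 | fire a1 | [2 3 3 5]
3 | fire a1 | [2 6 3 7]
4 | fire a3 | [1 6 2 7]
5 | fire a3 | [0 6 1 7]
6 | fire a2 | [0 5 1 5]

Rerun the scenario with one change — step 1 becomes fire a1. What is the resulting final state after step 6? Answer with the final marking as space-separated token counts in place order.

(re-executing from step 1 with the substitution; state before step 1: [3 0 4 3])
1 | fire a1 | [3 3 4 5]
2 | fire a1 | [3 6 4 7]
3 | fire a1 | [3 9 4 9]
4 | fire a3 | [2 9 3 9]
5 | fire a3 | [1 9 2 9]
6 | fire a2 | [1 8 2 7]

1 8 2 7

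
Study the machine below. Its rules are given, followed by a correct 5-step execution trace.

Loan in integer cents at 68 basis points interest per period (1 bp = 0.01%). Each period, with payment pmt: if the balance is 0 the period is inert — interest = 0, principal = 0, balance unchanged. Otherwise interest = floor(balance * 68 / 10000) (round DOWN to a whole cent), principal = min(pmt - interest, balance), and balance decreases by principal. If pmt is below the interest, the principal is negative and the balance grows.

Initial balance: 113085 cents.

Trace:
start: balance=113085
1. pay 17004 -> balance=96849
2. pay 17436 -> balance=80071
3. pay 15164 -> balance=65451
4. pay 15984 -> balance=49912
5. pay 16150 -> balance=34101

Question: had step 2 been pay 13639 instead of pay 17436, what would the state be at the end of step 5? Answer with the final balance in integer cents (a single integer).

(re-executing from step 2 with the substitution; state before step 2: balance=96849)
2. pay 13639 -> balance=83868
3. pay 15164 -> balance=69274
4. pay 15984 -> balance=53761
5. pay 16150 -> balance=37976

37976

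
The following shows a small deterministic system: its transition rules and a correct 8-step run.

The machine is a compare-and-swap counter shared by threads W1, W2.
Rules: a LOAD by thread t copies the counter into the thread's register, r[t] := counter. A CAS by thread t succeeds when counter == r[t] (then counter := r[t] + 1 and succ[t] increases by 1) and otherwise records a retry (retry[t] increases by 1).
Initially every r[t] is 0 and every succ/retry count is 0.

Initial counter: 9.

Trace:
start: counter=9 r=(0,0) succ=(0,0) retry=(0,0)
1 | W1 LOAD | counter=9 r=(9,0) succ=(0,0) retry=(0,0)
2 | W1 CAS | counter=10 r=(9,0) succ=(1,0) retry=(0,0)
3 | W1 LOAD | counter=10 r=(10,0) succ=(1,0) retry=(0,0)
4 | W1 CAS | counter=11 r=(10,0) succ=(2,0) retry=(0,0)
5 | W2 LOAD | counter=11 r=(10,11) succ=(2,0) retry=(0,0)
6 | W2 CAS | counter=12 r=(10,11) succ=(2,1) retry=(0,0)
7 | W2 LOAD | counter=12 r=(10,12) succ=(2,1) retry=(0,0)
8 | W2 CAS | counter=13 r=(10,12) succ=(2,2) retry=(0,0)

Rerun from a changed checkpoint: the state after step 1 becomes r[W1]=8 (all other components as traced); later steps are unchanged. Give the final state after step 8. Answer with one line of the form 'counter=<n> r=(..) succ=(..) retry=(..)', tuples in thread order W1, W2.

state after step 1 := counter=9 r=(8,0) succ=(0,0) retry=(0,0)
2 | W1 CAS | counter=9 r=(8,0) succ=(0,0) retry=(1,0)
3 | W1 LOAD | counter=9 r=(9,0) succ=(0,0) retry=(1,0)
4 | W1 CAS | counter=10 r=(9,0) succ=(1,0) retry=(1,0)
5 | W2 LOAD | counter=10 r=(9,10) succ=(1,0) retry=(1,0)
6 | W2 CAS | counter=11 r=(9,10) succ=(1,1) retry=(1,0)
7 | W2 LOAD | counter=11 r=(9,11) succ=(1,1) retry=(1,0)
8 | W2 CAS | counter=12 r=(9,11) succ=(1,2) retry=(1,0)

counter=12 r=(9,11) succ=(1,2) retry=(1,0)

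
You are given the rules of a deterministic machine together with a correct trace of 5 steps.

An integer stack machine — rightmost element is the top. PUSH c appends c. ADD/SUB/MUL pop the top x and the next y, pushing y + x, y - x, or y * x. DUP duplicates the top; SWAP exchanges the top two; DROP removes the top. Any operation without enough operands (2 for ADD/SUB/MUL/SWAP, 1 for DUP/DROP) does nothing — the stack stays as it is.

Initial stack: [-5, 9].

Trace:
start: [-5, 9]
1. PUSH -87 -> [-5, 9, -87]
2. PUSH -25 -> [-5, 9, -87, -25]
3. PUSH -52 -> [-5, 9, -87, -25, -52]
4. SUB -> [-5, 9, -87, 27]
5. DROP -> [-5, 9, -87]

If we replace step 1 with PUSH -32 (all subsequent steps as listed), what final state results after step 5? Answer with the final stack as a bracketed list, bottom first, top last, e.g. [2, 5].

[-5, 9, -32]

(re-executing from step 1 with the substitution; state before step 1: [-5, 9])
1. PUSH -32 -> [-5, 9, -32]
2. PUSH -25 -> [-5, 9, -32, -25]
3. PUSH -52 -> [-5, 9, -32, -25, -52]
4. SUB -> [-5, 9, -32, 27]
5. DROP -> [-5, 9, -32]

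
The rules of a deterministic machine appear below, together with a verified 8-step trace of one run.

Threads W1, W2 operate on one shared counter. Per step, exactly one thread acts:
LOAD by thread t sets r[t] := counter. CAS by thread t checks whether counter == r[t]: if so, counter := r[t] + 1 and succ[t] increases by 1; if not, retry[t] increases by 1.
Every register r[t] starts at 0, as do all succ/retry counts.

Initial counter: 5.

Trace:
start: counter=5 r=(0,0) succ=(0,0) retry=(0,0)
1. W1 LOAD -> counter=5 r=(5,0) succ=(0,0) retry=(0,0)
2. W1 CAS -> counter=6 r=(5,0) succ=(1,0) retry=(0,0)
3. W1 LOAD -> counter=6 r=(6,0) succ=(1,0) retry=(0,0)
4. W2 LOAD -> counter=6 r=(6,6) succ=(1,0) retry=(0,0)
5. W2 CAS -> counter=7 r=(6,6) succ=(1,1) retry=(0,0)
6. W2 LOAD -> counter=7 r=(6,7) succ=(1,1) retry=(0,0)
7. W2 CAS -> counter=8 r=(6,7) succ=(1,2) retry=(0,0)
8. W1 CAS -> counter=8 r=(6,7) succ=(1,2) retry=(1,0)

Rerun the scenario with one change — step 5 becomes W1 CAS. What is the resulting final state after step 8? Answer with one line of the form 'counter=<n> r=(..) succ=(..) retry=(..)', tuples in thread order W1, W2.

counter=8 r=(6,7) succ=(2,1) retry=(1,0)

(re-executing from step 5 with the substitution; state before step 5: counter=6 r=(6,6) succ=(1,0) retry=(0,0))
5. W1 CAS -> counter=7 r=(6,6) succ=(2,0) retry=(0,0)
6. W2 LOAD -> counter=7 r=(6,7) succ=(2,0) retry=(0,0)
7. W2 CAS -> counter=8 r=(6,7) succ=(2,1) retry=(0,0)
8. W1 CAS -> counter=8 r=(6,7) succ=(2,1) retry=(1,0)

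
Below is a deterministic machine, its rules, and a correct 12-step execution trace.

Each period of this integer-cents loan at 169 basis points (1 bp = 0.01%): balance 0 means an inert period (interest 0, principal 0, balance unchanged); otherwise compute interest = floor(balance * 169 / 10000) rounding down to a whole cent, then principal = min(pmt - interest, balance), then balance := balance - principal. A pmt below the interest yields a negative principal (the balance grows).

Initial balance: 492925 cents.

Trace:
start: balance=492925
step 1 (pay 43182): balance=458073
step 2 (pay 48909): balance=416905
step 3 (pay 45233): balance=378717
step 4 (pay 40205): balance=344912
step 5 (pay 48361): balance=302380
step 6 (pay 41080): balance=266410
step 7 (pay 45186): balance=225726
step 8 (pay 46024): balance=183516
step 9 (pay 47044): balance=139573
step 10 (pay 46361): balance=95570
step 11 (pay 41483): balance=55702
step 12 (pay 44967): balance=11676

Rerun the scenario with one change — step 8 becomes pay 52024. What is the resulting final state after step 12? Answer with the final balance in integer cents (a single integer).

5260

(re-executing from step 8 with the substitution; state before step 8: balance=225726)
step 8 (pay 52024): balance=177516
step 9 (pay 47044): balance=133472
step 10 (pay 46361): balance=89366
step 11 (pay 41483): balance=49393
step 12 (pay 44967): balance=5260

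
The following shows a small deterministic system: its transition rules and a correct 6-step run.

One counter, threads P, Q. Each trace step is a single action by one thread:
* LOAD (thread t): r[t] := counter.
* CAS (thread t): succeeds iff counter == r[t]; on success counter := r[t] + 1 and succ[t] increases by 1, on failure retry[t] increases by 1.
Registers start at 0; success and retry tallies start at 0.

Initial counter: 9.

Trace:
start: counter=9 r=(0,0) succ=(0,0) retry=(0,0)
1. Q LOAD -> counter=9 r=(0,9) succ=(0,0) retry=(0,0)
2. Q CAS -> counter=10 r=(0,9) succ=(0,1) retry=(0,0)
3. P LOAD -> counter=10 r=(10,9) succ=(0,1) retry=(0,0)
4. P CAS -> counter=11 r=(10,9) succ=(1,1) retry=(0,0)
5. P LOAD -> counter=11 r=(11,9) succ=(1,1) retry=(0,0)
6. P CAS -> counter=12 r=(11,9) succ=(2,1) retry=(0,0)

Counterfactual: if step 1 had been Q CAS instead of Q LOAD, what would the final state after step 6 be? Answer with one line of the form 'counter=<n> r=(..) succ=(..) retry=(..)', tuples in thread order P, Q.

(re-executing from step 1 with the substitution; state before step 1: counter=9 r=(0,0) succ=(0,0) retry=(0,0))
1. Q CAS -> counter=9 r=(0,0) succ=(0,0) retry=(0,1)
2. Q CAS -> counter=9 r=(0,0) succ=(0,0) retry=(0,2)
3. P LOAD -> counter=9 r=(9,0) succ=(0,0) retry=(0,2)
4. P CAS -> counter=10 r=(9,0) succ=(1,0) retry=(0,2)
5. P LOAD -> counter=10 r=(10,0) succ=(1,0) retry=(0,2)
6. P CAS -> counter=11 r=(10,0) succ=(2,0) retry=(0,2)

counter=11 r=(10,0) succ=(2,0) retry=(0,2)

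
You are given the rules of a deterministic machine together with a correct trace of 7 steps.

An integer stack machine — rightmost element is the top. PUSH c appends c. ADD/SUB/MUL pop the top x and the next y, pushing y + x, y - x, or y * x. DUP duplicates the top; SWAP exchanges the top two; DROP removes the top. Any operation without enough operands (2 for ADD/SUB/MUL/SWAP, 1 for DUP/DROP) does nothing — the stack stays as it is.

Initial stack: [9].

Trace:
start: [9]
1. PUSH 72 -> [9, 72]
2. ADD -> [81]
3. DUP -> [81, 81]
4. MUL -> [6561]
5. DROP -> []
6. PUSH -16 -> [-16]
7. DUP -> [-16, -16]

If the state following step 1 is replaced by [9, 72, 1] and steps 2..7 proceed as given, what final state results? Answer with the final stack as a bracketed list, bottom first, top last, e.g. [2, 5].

state after step 1 := [9, 72, 1]
2. ADD -> [9, 73]
3. DUP -> [9, 73, 73]
4. MUL -> [9, 5329]
5. DROP -> [9]
6. PUSH -16 -> [9, -16]
7. DUP -> [9, -16, -16]

[9, -16, -16]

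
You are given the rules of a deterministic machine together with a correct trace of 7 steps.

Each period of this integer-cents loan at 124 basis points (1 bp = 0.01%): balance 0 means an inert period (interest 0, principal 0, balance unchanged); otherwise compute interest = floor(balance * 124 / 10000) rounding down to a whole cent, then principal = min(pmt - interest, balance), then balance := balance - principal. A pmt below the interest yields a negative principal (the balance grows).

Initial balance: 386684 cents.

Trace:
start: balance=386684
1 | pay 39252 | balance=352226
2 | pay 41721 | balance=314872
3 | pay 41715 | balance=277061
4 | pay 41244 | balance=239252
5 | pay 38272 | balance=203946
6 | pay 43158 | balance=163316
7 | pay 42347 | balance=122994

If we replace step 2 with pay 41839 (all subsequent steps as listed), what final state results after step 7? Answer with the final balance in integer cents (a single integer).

122869

(re-executing from step 2 with the substitution; state before step 2: balance=352226)
2 | pay 41839 | balance=314754
3 | pay 41715 | balance=276941
4 | pay 41244 | balance=239131
5 | pay 38272 | balance=203824
6 | pay 43158 | balance=163193
7 | pay 42347 | balance=122869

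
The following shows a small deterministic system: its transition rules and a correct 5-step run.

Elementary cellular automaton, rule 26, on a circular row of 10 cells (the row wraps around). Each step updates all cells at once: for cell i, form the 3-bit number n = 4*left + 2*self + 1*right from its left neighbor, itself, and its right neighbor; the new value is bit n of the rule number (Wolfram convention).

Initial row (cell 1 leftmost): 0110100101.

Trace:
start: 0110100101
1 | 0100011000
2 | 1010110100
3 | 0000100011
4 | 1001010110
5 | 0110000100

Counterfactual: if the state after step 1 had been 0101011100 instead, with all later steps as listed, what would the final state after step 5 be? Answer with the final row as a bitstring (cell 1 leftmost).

state after step 1 := 0101011100
2 | 1000010010
3 | 0100101100
4 | 1011001010
5 | 0010110000

0010110000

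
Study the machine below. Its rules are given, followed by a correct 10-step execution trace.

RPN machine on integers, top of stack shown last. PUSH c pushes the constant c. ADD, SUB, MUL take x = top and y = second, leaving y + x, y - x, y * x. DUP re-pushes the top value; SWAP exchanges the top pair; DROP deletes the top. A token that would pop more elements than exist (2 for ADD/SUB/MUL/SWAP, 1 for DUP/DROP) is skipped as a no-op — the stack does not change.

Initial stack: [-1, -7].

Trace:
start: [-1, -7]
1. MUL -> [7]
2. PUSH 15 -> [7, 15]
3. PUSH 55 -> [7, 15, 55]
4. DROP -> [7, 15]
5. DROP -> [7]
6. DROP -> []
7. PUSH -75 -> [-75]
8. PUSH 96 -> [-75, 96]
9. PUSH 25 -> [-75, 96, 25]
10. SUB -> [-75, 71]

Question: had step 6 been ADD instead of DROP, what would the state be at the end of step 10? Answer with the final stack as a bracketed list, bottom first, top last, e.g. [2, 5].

(re-executing from step 6 with the substitution; state before step 6: [7])
6. ADD -> [7]
7. PUSH -75 -> [7, -75]
8. PUSH 96 -> [7, -75, 96]
9. PUSH 25 -> [7, -75, 96, 25]
10. SUB -> [7, -75, 71]

[7, -75, 71]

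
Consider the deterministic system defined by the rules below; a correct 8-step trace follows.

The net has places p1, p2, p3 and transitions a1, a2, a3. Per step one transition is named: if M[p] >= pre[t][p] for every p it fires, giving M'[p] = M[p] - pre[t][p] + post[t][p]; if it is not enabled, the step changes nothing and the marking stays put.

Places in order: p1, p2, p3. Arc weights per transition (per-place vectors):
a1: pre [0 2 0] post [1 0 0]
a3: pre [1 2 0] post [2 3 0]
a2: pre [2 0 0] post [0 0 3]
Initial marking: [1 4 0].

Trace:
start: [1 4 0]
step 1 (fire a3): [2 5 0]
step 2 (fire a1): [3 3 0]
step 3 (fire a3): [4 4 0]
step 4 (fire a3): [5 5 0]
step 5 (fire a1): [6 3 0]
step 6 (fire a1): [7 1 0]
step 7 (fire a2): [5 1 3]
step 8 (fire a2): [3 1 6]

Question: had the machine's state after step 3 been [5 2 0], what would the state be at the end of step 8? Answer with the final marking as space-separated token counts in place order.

state after step 3 := [5 2 0]
step 4 (fire a3): [6 3 0]
step 5 (fire a1): [7 1 0]
step 6 (fire a1): [7 1 0]
step 7 (fire a2): [5 1 3]
step 8 (fire a2): [3 1 6]

3 1 6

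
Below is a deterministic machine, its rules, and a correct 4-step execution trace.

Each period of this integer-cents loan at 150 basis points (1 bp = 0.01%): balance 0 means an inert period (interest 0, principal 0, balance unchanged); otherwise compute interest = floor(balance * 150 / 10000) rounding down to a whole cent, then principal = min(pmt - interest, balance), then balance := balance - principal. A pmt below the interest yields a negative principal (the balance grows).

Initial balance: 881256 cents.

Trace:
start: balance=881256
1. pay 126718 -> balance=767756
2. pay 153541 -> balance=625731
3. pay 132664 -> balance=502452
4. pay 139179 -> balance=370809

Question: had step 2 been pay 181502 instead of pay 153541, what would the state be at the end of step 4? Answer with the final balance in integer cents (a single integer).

342004

(re-executing from step 2 with the substitution; state before step 2: balance=767756)
2. pay 181502 -> balance=597770
3. pay 132664 -> balance=474072
4. pay 139179 -> balance=342004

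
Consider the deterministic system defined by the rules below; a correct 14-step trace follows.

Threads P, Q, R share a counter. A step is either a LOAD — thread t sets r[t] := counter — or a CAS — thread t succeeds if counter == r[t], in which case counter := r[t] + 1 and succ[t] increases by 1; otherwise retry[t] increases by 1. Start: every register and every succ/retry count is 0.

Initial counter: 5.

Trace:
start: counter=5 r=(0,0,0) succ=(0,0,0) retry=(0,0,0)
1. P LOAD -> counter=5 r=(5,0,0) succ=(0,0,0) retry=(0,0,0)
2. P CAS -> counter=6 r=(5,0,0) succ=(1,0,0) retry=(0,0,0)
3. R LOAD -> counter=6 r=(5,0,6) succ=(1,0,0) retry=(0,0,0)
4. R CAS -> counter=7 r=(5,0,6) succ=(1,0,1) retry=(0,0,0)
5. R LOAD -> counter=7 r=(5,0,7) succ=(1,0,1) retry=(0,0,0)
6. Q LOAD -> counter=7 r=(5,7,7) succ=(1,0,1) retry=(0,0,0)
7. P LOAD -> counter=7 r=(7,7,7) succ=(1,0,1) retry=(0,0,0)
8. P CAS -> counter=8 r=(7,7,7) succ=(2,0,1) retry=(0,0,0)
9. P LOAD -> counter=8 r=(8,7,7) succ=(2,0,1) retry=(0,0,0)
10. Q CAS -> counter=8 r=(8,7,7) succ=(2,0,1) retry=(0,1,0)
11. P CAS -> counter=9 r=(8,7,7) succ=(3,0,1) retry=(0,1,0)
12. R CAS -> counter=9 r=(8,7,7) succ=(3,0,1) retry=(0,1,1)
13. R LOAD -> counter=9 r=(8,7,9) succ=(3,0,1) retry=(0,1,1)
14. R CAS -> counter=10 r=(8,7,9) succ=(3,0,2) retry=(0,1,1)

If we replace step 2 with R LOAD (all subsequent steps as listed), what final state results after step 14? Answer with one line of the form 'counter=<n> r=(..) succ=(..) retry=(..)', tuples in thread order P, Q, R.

counter=9 r=(7,6,8) succ=(2,0,2) retry=(0,1,1)

(re-executing from step 2 with the substitution; state before step 2: counter=5 r=(5,0,0) succ=(0,0,0) retry=(0,0,0))
2. R LOAD -> counter=5 r=(5,0,5) succ=(0,0,0) retry=(0,0,0)
3. R LOAD -> counter=5 r=(5,0,5) succ=(0,0,0) retry=(0,0,0)
4. R CAS -> counter=6 r=(5,0,5) succ=(0,0,1) retry=(0,0,0)
5. R LOAD -> counter=6 r=(5,0,6) succ=(0,0,1) retry=(0,0,0)
6. Q LOAD -> counter=6 r=(5,6,6) succ=(0,0,1) retry=(0,0,0)
7. P LOAD -> counter=6 r=(6,6,6) succ=(0,0,1) retry=(0,0,0)
8. P CAS -> counter=7 r=(6,6,6) succ=(1,0,1) retry=(0,0,0)
9. P LOAD -> counter=7 r=(7,6,6) succ=(1,0,1) retry=(0,0,0)
10. Q CAS -> counter=7 r=(7,6,6) succ=(1,0,1) retry=(0,1,0)
11. P CAS -> counter=8 r=(7,6,6) succ=(2,0,1) retry=(0,1,0)
12. R CAS -> counter=8 r=(7,6,6) succ=(2,0,1) retry=(0,1,1)
13. R LOAD -> counter=8 r=(7,6,8) succ=(2,0,1) retry=(0,1,1)
14. R CAS -> counter=9 r=(7,6,8) succ=(2,0,2) retry=(0,1,1)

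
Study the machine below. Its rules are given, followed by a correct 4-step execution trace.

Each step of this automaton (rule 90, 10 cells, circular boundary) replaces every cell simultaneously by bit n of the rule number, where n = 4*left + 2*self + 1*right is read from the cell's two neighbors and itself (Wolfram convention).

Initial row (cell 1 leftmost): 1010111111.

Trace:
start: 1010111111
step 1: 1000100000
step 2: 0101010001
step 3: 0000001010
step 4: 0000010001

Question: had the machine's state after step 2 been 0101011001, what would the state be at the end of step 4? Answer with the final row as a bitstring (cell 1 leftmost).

0000110011

state after step 2 := 0101011001
step 3: 0000011110
step 4: 0000110011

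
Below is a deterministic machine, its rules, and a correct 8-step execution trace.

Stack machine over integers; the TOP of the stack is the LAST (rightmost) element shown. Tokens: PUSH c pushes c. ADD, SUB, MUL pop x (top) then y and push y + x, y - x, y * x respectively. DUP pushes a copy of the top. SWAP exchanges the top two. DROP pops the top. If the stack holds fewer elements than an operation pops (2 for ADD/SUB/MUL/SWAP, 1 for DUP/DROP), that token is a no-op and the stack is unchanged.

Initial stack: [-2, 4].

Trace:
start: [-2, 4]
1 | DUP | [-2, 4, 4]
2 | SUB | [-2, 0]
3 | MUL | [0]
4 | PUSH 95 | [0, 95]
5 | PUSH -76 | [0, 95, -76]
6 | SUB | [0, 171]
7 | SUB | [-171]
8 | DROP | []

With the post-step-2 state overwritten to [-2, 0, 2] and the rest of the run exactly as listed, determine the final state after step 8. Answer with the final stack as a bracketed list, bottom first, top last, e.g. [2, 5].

state after step 2 := [-2, 0, 2]
3 | MUL | [-2, 0]
4 | PUSH 95 | [-2, 0, 95]
5 | PUSH -76 | [-2, 0, 95, -76]
6 | SUB | [-2, 0, 171]
7 | SUB | [-2, -171]
8 | DROP | [-2]

[-2]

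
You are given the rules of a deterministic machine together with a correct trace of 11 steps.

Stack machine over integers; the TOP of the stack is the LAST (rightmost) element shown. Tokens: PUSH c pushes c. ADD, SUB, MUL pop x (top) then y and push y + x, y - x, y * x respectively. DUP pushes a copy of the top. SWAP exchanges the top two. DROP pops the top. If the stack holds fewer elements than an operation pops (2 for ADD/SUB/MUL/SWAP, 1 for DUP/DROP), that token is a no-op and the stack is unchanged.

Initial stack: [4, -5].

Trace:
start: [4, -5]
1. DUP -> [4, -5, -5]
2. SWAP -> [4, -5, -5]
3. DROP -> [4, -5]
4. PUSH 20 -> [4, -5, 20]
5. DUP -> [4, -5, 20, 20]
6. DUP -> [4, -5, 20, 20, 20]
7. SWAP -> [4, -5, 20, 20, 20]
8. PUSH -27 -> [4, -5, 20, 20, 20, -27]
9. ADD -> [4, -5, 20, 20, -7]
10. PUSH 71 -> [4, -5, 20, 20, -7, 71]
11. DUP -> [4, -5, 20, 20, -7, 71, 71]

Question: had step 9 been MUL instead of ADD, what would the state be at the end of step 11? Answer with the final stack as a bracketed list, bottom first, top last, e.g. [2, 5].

[4, -5, 20, 20, -540, 71, 71]

(re-executing from step 9 with the substitution; state before step 9: [4, -5, 20, 20, 20, -27])
9. MUL -> [4, -5, 20, 20, -540]
10. PUSH 71 -> [4, -5, 20, 20, -540, 71]
11. DUP -> [4, -5, 20, 20, -540, 71, 71]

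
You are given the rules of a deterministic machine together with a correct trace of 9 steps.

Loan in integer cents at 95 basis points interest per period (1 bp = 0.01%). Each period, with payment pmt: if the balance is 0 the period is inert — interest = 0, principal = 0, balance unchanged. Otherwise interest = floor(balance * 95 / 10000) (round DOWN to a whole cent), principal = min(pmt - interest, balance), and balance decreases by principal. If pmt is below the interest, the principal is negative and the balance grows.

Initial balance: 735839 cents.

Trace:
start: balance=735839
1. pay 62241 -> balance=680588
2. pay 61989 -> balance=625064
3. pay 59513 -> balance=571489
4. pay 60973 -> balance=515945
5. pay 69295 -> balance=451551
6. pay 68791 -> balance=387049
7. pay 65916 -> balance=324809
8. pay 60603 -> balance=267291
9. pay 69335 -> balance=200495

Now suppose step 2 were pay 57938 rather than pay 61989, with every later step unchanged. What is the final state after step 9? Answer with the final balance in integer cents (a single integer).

(re-executing from step 2 with the substitution; state before step 2: balance=680588)
2. pay 57938 -> balance=629115
3. pay 59513 -> balance=575578
4. pay 60973 -> balance=520072
5. pay 69295 -> balance=455717
6. pay 68791 -> balance=391255
7. pay 65916 -> balance=329055
8. pay 60603 -> balance=271578
9. pay 69335 -> balance=204822

204822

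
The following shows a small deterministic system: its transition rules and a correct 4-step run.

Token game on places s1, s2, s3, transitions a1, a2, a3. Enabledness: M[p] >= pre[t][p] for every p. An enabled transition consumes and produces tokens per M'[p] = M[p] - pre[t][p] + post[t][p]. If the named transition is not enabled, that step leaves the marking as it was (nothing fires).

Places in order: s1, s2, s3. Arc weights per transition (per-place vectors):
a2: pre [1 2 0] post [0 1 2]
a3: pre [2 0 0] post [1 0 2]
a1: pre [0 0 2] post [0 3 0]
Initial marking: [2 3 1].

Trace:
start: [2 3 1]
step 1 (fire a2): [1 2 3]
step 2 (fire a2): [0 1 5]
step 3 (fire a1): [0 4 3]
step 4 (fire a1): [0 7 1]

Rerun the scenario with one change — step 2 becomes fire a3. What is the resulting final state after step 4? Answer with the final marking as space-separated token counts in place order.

1 5 1

(re-executing from step 2 with the substitution; state before step 2: [1 2 3])
step 2 (fire a3): [1 2 3]
step 3 (fire a1): [1 5 1]
step 4 (fire a1): [1 5 1]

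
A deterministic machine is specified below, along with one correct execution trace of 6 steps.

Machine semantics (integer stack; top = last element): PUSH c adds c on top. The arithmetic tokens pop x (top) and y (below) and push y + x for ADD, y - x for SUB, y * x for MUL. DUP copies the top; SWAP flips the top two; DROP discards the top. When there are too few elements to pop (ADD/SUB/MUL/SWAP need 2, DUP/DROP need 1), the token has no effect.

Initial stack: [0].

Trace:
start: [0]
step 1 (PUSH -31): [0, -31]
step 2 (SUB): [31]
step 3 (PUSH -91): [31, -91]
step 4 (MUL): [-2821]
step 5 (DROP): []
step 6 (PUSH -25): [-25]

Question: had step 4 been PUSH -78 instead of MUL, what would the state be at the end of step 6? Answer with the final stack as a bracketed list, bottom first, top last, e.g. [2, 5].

(re-executing from step 4 with the substitution; state before step 4: [31, -91])
step 4 (PUSH -78): [31, -91, -78]
step 5 (DROP): [31, -91]
step 6 (PUSH -25): [31, -91, -25]

[31, -91, -25]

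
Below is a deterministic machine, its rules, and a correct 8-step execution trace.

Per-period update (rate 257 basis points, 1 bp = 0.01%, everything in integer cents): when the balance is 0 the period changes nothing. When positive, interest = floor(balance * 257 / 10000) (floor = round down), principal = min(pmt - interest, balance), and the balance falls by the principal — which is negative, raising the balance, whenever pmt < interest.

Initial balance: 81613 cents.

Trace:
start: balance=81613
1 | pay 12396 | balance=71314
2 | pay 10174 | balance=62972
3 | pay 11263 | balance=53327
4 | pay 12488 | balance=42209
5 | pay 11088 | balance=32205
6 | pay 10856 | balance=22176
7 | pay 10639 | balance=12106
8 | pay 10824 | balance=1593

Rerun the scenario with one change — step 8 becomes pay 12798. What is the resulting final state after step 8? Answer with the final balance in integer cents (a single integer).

(re-executing from step 8 with the substitution; state before step 8: balance=12106)
8 | pay 12798 | balance=0

0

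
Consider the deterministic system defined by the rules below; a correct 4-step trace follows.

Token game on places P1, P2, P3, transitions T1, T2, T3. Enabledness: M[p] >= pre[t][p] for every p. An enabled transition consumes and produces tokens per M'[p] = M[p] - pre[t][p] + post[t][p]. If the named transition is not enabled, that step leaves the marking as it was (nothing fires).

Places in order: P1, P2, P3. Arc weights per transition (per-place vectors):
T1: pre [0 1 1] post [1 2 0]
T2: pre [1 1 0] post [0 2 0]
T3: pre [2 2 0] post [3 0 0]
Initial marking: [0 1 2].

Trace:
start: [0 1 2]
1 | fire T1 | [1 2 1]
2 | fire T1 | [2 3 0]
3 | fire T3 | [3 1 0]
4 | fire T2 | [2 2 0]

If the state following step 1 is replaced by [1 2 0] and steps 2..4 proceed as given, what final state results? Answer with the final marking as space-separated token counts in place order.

0 3 0

state after step 1 := [1 2 0]
2 | fire T1 | [1 2 0]
3 | fire T3 | [1 2 0]
4 | fire T2 | [0 3 0]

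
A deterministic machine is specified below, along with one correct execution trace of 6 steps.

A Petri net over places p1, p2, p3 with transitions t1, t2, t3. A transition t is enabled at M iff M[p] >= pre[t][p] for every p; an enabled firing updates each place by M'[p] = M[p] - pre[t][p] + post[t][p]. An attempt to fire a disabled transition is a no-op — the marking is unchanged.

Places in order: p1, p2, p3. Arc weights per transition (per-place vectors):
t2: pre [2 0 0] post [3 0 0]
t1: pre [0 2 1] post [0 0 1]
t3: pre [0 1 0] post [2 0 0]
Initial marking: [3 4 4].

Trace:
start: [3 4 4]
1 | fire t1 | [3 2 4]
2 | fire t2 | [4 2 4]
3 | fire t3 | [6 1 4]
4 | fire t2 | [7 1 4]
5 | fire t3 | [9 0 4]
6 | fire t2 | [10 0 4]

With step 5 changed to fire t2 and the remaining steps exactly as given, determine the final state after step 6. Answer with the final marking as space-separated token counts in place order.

(re-executing from step 5 with the substitution; state before step 5: [7 1 4])
5 | fire t2 | [8 1 4]
6 | fire t2 | [9 1 4]

9 1 4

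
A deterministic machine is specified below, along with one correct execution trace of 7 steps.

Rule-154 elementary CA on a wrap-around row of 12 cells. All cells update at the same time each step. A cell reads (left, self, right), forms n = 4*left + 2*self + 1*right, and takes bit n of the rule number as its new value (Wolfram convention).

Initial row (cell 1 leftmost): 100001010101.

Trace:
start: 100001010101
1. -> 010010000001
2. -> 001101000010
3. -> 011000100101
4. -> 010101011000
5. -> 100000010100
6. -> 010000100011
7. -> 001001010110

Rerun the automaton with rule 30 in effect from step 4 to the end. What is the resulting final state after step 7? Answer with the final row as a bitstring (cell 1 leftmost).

010101010110

(re-executing steps 4..7 under rule 30; state before step 4: 011000100101)
4. -> 010101111101
5. -> 010101000001
6. -> 010101100011
7. -> 010101010110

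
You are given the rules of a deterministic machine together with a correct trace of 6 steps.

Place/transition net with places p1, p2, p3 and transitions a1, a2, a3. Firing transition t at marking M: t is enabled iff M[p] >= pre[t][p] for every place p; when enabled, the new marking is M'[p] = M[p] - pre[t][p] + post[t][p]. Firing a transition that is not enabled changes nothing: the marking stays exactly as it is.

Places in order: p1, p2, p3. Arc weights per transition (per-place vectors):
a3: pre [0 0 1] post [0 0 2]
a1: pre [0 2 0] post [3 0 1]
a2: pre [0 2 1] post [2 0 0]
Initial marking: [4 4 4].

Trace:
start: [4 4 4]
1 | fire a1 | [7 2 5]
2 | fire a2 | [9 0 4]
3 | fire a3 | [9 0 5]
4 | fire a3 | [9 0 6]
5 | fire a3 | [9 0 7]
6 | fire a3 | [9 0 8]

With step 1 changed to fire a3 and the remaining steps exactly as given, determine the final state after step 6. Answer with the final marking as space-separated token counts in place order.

6 2 8

(re-executing from step 1 with the substitution; state before step 1: [4 4 4])
1 | fire a3 | [4 4 5]
2 | fire a2 | [6 2 4]
3 | fire a3 | [6 2 5]
4 | fire a3 | [6 2 6]
5 | fire a3 | [6 2 7]
6 | fire a3 | [6 2 8]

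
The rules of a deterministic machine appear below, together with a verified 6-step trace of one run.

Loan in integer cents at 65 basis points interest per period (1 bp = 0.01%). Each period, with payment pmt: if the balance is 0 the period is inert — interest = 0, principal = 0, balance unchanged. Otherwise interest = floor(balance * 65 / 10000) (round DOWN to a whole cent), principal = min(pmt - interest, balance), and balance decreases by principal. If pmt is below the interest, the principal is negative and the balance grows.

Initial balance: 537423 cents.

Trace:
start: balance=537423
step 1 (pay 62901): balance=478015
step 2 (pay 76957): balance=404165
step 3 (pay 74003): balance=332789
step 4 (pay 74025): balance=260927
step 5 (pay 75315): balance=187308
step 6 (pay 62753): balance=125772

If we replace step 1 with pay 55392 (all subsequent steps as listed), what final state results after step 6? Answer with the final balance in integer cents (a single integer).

133526

(re-executing from step 1 with the substitution; state before step 1: balance=537423)
step 1 (pay 55392): balance=485524
step 2 (pay 76957): balance=411722
step 3 (pay 74003): balance=340395
step 4 (pay 74025): balance=268582
step 5 (pay 75315): balance=195012
step 6 (pay 62753): balance=133526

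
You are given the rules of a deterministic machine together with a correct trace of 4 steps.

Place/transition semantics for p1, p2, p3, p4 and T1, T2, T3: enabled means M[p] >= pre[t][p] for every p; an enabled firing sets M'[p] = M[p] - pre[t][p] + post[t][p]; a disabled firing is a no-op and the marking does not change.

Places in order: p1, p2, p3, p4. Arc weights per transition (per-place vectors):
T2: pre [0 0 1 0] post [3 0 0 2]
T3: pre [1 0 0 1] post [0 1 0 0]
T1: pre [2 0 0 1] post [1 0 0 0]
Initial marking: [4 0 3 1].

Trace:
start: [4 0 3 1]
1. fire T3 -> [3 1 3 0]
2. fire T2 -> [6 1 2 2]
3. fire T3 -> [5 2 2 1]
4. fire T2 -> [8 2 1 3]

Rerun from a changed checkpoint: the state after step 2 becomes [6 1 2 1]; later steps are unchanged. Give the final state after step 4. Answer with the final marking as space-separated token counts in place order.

8 2 1 2

state after step 2 := [6 1 2 1]
3. fire T3 -> [5 2 2 0]
4. fire T2 -> [8 2 1 2]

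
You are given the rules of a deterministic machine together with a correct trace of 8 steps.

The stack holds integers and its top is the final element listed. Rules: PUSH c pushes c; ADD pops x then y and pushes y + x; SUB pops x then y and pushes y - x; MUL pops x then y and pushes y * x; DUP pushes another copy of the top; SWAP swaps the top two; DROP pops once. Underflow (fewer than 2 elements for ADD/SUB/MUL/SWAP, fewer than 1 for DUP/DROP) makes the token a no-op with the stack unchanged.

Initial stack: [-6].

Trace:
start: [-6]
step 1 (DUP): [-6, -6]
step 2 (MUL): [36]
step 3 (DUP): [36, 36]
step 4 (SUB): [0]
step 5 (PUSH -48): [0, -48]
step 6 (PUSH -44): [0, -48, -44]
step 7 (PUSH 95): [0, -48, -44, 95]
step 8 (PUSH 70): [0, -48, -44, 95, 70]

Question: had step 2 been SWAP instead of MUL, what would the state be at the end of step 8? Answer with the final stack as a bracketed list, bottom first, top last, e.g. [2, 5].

(re-executing from step 2 with the substitution; state before step 2: [-6, -6])
step 2 (SWAP): [-6, -6]
step 3 (DUP): [-6, -6, -6]
step 4 (SUB): [-6, 0]
step 5 (PUSH -48): [-6, 0, -48]
step 6 (PUSH -44): [-6, 0, -48, -44]
step 7 (PUSH 95): [-6, 0, -48, -44, 95]
step 8 (PUSH 70): [-6, 0, -48, -44, 95, 70]

[-6, 0, -48, -44, 95, 70]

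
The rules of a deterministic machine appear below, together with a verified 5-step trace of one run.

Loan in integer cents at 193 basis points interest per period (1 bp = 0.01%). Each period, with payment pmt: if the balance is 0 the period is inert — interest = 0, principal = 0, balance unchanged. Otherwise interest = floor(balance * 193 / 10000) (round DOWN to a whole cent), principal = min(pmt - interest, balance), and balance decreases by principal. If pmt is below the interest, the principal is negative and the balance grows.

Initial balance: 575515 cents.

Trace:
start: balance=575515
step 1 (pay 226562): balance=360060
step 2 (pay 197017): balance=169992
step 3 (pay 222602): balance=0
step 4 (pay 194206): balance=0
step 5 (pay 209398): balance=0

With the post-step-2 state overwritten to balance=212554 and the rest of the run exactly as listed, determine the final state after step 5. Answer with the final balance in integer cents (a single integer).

0

state after step 2 := balance=212554
step 3 (pay 222602): balance=0
step 4 (pay 194206): balance=0
step 5 (pay 209398): balance=0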